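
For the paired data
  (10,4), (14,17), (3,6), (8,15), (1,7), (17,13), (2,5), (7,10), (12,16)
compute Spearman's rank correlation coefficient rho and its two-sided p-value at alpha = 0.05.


Step 1: Rank x and y separately (midranks; no ties here).
rank(x): 10->6, 14->8, 3->3, 8->5, 1->1, 17->9, 2->2, 7->4, 12->7
rank(y): 4->1, 17->9, 6->3, 15->7, 7->4, 13->6, 5->2, 10->5, 16->8
Step 2: d_i = R_x(i) - R_y(i); compute d_i^2.
  (6-1)^2=25, (8-9)^2=1, (3-3)^2=0, (5-7)^2=4, (1-4)^2=9, (9-6)^2=9, (2-2)^2=0, (4-5)^2=1, (7-8)^2=1
sum(d^2) = 50.
Step 3: rho = 1 - 6*50 / (9*(9^2 - 1)) = 1 - 300/720 = 0.583333.
Step 4: Under H0, t = rho * sqrt((n-2)/(1-rho^2)) = 1.9001 ~ t(7).
Step 5: Two-sided p-value from the t-distribution with 7 df = 0.099186.
Step 6: alpha = 0.05. fail to reject H0.

rho = 0.5833, p = 0.099186, fail to reject H0 at alpha = 0.05.


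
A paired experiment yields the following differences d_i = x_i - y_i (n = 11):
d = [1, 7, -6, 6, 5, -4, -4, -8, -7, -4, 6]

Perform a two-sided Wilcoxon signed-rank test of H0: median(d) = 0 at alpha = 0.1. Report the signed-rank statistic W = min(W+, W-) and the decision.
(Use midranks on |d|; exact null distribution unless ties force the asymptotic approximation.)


Step 1: Drop any zero differences (none here) and take |d_i|.
|d| = [1, 7, 6, 6, 5, 4, 4, 8, 7, 4, 6]
Step 2: Midrank |d_i| (ties get averaged ranks).
ranks: |1|->1, |7|->9.5, |6|->7, |6|->7, |5|->5, |4|->3, |4|->3, |8|->11, |7|->9.5, |4|->3, |6|->7
Step 3: Attach original signs; sum ranks with positive sign and with negative sign.
W+ = 1 + 9.5 + 7 + 5 + 7 = 29.5
W- = 7 + 3 + 3 + 11 + 9.5 + 3 = 36.5
(Check: W+ + W- = 66 should equal n(n+1)/2 = 66.)
Step 4: Test statistic W = min(W+, W-) = 29.5.
Step 5: Ties in |d|, so use the tie-corrected normal approximation.
        E[W] = n(n+1)/4 = 11*12/4 = 33.
        Tie groups: |d|=4 (t=3), |d|=6 (t=3), |d|=7 (t=2); sum(t^3 - t) = 54.
        Var[W] = n(n+1)(2n+1)/24 - sum(t^3-t)/48 = 3036/24 - 54/48 = 125.375.
        z = (W - E[W]) / sqrt(Var[W]) = (29.5 - 33) / 11.1971 = -0.3126.
        Two-sided p = 2*Phi(z) = 0.754599.
Step 6: alpha = 0.1. fail to reject H0.

W+ = 29.5, W- = 36.5, W = min = 29.5, p = 0.754599, fail to reject H0.


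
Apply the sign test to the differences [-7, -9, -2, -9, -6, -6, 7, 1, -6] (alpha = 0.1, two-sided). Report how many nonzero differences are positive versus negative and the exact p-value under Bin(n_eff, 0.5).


Step 1: Discard zero differences. Original n = 9; n_eff = number of nonzero differences = 9.
Nonzero differences (with sign): -7, -9, -2, -9, -6, -6, +7, +1, -6
Step 2: Count signs: positive = 2, negative = 7.
Step 3: Under H0: P(positive) = 0.5, so the number of positives S ~ Bin(9, 0.5).
Step 4: Two-sided exact p-value = sum of Bin(9,0.5) probabilities at or below the observed probability = 0.179688.
Step 5: alpha = 0.1. fail to reject H0.

n_eff = 9, pos = 2, neg = 7, p = 0.179688, fail to reject H0.


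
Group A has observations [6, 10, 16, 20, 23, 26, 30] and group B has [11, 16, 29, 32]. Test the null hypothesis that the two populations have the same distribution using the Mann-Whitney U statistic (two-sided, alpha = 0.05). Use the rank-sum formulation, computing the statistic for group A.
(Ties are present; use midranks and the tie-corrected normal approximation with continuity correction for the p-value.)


Step 1: Combine and sort all 11 observations; assign midranks.
sorted (value, group): (6,X), (10,X), (11,Y), (16,X), (16,Y), (20,X), (23,X), (26,X), (29,Y), (30,X), (32,Y)
ranks: 6->1, 10->2, 11->3, 16->4.5, 16->4.5, 20->6, 23->7, 26->8, 29->9, 30->10, 32->11
Step 2: Rank sum for X: R1 = 1 + 2 + 4.5 + 6 + 7 + 8 + 10 = 38.5.
Step 3: U_X = R1 - n1(n1+1)/2 = 38.5 - 7*8/2 = 38.5 - 28 = 10.5.
       U_Y = n1*n2 - U_X = 28 - 10.5 = 17.5.
Step 4: Ties are present, so use the tie-corrected normal approximation (with continuity correction) for the p-value.
Step 5: p-value = 0.569872; compare to alpha = 0.05. fail to reject H0.

U_X = 10.5, p = 0.569872, fail to reject H0 at alpha = 0.05.


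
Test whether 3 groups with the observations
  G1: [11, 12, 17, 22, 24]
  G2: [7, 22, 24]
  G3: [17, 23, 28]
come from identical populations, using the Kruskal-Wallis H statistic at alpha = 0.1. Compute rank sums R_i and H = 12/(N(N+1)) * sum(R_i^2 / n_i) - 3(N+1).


Step 1: Combine all N = 11 observations and assign midranks.
sorted (value, group, rank): (7,G2,1), (11,G1,2), (12,G1,3), (17,G1,4.5), (17,G3,4.5), (22,G1,6.5), (22,G2,6.5), (23,G3,8), (24,G1,9.5), (24,G2,9.5), (28,G3,11)
Step 2: Sum ranks within each group.
R_1 = 25.5 (n_1 = 5)
R_2 = 17 (n_2 = 3)
R_3 = 23.5 (n_3 = 3)
Step 3: H = 12/(N(N+1)) * sum(R_i^2/n_i) - 3(N+1)
     = 12/(11*12) * (25.5^2/5 + 17^2/3 + 23.5^2/3) - 3*12
     = 0.090909 * 410.467 - 36
     = 1.315152.
Step 4: Ties present; correction factor C = 1 - 18/(11^3 - 11) = 0.986364. Corrected H = 1.315152 / 0.986364 = 1.333333.
Step 5: Under H0, H ~ chi^2(2); p-value = 0.513417.
Step 6: alpha = 0.1. fail to reject H0.

H = 1.3333, df = 2, p = 0.513417, fail to reject H0.


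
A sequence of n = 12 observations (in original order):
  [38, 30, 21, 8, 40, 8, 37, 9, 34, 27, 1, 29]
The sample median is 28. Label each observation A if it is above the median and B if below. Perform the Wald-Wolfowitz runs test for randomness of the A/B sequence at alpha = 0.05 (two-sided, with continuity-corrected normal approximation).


Step 1: Compute median = 28; label A = above, B = below.
Labels in order: AABBABABABBA  (n_A = 6, n_B = 6)
Step 2: Count runs R = 9.
Step 3: Under H0 (random ordering), E[R] = 2*n_A*n_B/(n_A+n_B) + 1 = 2*6*6/12 + 1 = 7.0000.
        Var[R] = 2*n_A*n_B*(2*n_A*n_B - n_A - n_B) / ((n_A+n_B)^2 * (n_A+n_B-1)) = 4320/1584 = 2.7273.
        SD[R] = 1.6514.
Step 4: Continuity-corrected z = (R - 0.5 - E[R]) / SD[R] = (9 - 0.5 - 7.0000) / 1.6514 = 0.9083.
Step 5: Two-sided p-value via normal approximation = 2*(1 - Phi(|z|)) = 0.363722.
Step 6: alpha = 0.05. fail to reject H0.

R = 9, z = 0.9083, p = 0.363722, fail to reject H0.


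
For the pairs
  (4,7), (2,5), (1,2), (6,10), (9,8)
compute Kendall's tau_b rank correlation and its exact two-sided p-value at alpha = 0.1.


Step 1: Enumerate the 10 unordered pairs (i,j) with i<j and classify each by sign(x_j-x_i) * sign(y_j-y_i).
  (1,2):dx=-2,dy=-2->C; (1,3):dx=-3,dy=-5->C; (1,4):dx=+2,dy=+3->C; (1,5):dx=+5,dy=+1->C
  (2,3):dx=-1,dy=-3->C; (2,4):dx=+4,dy=+5->C; (2,5):dx=+7,dy=+3->C; (3,4):dx=+5,dy=+8->C
  (3,5):dx=+8,dy=+6->C; (4,5):dx=+3,dy=-2->D
Step 2: C = 9, D = 1, total pairs = 10.
Step 3: tau = (C - D)/(n(n-1)/2) = (9 - 1)/10 = 0.800000.
Step 4: Exact two-sided p-value (enumerate n! = 120 permutations of y under H0): p = 0.083333.
Step 5: alpha = 0.1. reject H0.

tau_b = 0.8000 (C=9, D=1), p = 0.083333, reject H0.


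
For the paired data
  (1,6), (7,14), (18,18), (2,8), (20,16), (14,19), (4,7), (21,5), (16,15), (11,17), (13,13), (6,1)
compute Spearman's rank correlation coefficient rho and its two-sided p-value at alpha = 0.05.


Step 1: Rank x and y separately (midranks; no ties here).
rank(x): 1->1, 7->5, 18->10, 2->2, 20->11, 14->8, 4->3, 21->12, 16->9, 11->6, 13->7, 6->4
rank(y): 6->3, 14->7, 18->11, 8->5, 16->9, 19->12, 7->4, 5->2, 15->8, 17->10, 13->6, 1->1
Step 2: d_i = R_x(i) - R_y(i); compute d_i^2.
  (1-3)^2=4, (5-7)^2=4, (10-11)^2=1, (2-5)^2=9, (11-9)^2=4, (8-12)^2=16, (3-4)^2=1, (12-2)^2=100, (9-8)^2=1, (6-10)^2=16, (7-6)^2=1, (4-1)^2=9
sum(d^2) = 166.
Step 3: rho = 1 - 6*166 / (12*(12^2 - 1)) = 1 - 996/1716 = 0.419580.
Step 4: Under H0, t = rho * sqrt((n-2)/(1-rho^2)) = 1.4617 ~ t(10).
Step 5: Two-sided p-value from the t-distribution with 10 df = 0.174519.
Step 6: alpha = 0.05. fail to reject H0.

rho = 0.4196, p = 0.174519, fail to reject H0 at alpha = 0.05.


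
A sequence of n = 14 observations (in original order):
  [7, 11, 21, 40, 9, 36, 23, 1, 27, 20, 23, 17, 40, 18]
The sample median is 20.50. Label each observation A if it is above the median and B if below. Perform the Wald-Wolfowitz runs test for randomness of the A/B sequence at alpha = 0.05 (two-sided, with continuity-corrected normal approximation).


Step 1: Compute median = 20.50; label A = above, B = below.
Labels in order: BBAABAABABABAB  (n_A = 7, n_B = 7)
Step 2: Count runs R = 11.
Step 3: Under H0 (random ordering), E[R] = 2*n_A*n_B/(n_A+n_B) + 1 = 2*7*7/14 + 1 = 8.0000.
        Var[R] = 2*n_A*n_B*(2*n_A*n_B - n_A - n_B) / ((n_A+n_B)^2 * (n_A+n_B-1)) = 8232/2548 = 3.2308.
        SD[R] = 1.7974.
Step 4: Continuity-corrected z = (R - 0.5 - E[R]) / SD[R] = (11 - 0.5 - 8.0000) / 1.7974 = 1.3909.
Step 5: Two-sided p-value via normal approximation = 2*(1 - Phi(|z|)) = 0.164264.
Step 6: alpha = 0.05. fail to reject H0.

R = 11, z = 1.3909, p = 0.164264, fail to reject H0.


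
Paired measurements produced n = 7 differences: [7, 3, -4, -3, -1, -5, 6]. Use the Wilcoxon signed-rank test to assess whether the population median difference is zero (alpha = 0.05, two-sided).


Step 1: Drop any zero differences (none here) and take |d_i|.
|d| = [7, 3, 4, 3, 1, 5, 6]
Step 2: Midrank |d_i| (ties get averaged ranks).
ranks: |7|->7, |3|->2.5, |4|->4, |3|->2.5, |1|->1, |5|->5, |6|->6
Step 3: Attach original signs; sum ranks with positive sign and with negative sign.
W+ = 7 + 2.5 + 6 = 15.5
W- = 4 + 2.5 + 1 + 5 = 12.5
(Check: W+ + W- = 28 should equal n(n+1)/2 = 28.)
Step 4: Test statistic W = min(W+, W-) = 12.5.
Step 5: Ties in |d|, so use the tie-corrected normal approximation.
        E[W] = n(n+1)/4 = 7*8/4 = 14.
        Tie groups: |d|=3 (t=2); sum(t^3 - t) = 6.
        Var[W] = n(n+1)(2n+1)/24 - sum(t^3-t)/48 = 840/24 - 6/48 = 34.875.
        z = (W - E[W]) / sqrt(Var[W]) = (12.5 - 14) / 5.9055 = -0.2540.
        Two-sided p = 2*Phi(z) = 0.799495.
Step 6: alpha = 0.05. fail to reject H0.

W+ = 15.5, W- = 12.5, W = min = 12.5, p = 0.799495, fail to reject H0.


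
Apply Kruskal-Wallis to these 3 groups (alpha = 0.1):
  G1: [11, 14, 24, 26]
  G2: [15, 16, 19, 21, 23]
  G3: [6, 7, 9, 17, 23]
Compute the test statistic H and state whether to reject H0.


Step 1: Combine all N = 14 observations and assign midranks.
sorted (value, group, rank): (6,G3,1), (7,G3,2), (9,G3,3), (11,G1,4), (14,G1,5), (15,G2,6), (16,G2,7), (17,G3,8), (19,G2,9), (21,G2,10), (23,G2,11.5), (23,G3,11.5), (24,G1,13), (26,G1,14)
Step 2: Sum ranks within each group.
R_1 = 36 (n_1 = 4)
R_2 = 43.5 (n_2 = 5)
R_3 = 25.5 (n_3 = 5)
Step 3: H = 12/(N(N+1)) * sum(R_i^2/n_i) - 3(N+1)
     = 12/(14*15) * (36^2/4 + 43.5^2/5 + 25.5^2/5) - 3*15
     = 0.057143 * 832.5 - 45
     = 2.571429.
Step 4: Ties present; correction factor C = 1 - 6/(14^3 - 14) = 0.997802. Corrected H = 2.571429 / 0.997802 = 2.577093.
Step 5: Under H0, H ~ chi^2(2); p-value = 0.275671.
Step 6: alpha = 0.1. fail to reject H0.

H = 2.5771, df = 2, p = 0.275671, fail to reject H0.


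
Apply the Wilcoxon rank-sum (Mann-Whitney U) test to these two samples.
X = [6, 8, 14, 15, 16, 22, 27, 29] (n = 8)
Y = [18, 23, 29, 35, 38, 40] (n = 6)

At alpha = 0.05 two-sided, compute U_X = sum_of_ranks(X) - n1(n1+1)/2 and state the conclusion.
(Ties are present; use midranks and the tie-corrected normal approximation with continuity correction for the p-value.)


Step 1: Combine and sort all 14 observations; assign midranks.
sorted (value, group): (6,X), (8,X), (14,X), (15,X), (16,X), (18,Y), (22,X), (23,Y), (27,X), (29,X), (29,Y), (35,Y), (38,Y), (40,Y)
ranks: 6->1, 8->2, 14->3, 15->4, 16->5, 18->6, 22->7, 23->8, 27->9, 29->10.5, 29->10.5, 35->12, 38->13, 40->14
Step 2: Rank sum for X: R1 = 1 + 2 + 3 + 4 + 5 + 7 + 9 + 10.5 = 41.5.
Step 3: U_X = R1 - n1(n1+1)/2 = 41.5 - 8*9/2 = 41.5 - 36 = 5.5.
       U_Y = n1*n2 - U_X = 48 - 5.5 = 42.5.
Step 4: Ties are present, so use the tie-corrected normal approximation (with continuity correction) for the p-value.
Step 5: p-value = 0.020000; compare to alpha = 0.05. reject H0.

U_X = 5.5, p = 0.020000, reject H0 at alpha = 0.05.


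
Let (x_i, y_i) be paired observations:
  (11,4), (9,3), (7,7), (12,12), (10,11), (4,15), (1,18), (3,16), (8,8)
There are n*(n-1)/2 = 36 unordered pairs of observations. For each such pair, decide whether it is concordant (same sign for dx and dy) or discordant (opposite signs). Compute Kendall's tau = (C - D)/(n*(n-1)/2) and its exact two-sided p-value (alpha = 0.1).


Step 1: Enumerate the 36 unordered pairs (i,j) with i<j and classify each by sign(x_j-x_i) * sign(y_j-y_i).
  (1,2):dx=-2,dy=-1->C; (1,3):dx=-4,dy=+3->D; (1,4):dx=+1,dy=+8->C; (1,5):dx=-1,dy=+7->D
  (1,6):dx=-7,dy=+11->D; (1,7):dx=-10,dy=+14->D; (1,8):dx=-8,dy=+12->D; (1,9):dx=-3,dy=+4->D
  (2,3):dx=-2,dy=+4->D; (2,4):dx=+3,dy=+9->C; (2,5):dx=+1,dy=+8->C; (2,6):dx=-5,dy=+12->D
  (2,7):dx=-8,dy=+15->D; (2,8):dx=-6,dy=+13->D; (2,9):dx=-1,dy=+5->D; (3,4):dx=+5,dy=+5->C
  (3,5):dx=+3,dy=+4->C; (3,6):dx=-3,dy=+8->D; (3,7):dx=-6,dy=+11->D; (3,8):dx=-4,dy=+9->D
  (3,9):dx=+1,dy=+1->C; (4,5):dx=-2,dy=-1->C; (4,6):dx=-8,dy=+3->D; (4,7):dx=-11,dy=+6->D
  (4,8):dx=-9,dy=+4->D; (4,9):dx=-4,dy=-4->C; (5,6):dx=-6,dy=+4->D; (5,7):dx=-9,dy=+7->D
  (5,8):dx=-7,dy=+5->D; (5,9):dx=-2,dy=-3->C; (6,7):dx=-3,dy=+3->D; (6,8):dx=-1,dy=+1->D
  (6,9):dx=+4,dy=-7->D; (7,8):dx=+2,dy=-2->D; (7,9):dx=+7,dy=-10->D; (8,9):dx=+5,dy=-8->D
Step 2: C = 10, D = 26, total pairs = 36.
Step 3: tau = (C - D)/(n(n-1)/2) = (10 - 26)/36 = -0.444444.
Step 4: Exact two-sided p-value (enumerate n! = 362880 permutations of y under H0): p = 0.119439.
Step 5: alpha = 0.1. fail to reject H0.

tau_b = -0.4444 (C=10, D=26), p = 0.119439, fail to reject H0.


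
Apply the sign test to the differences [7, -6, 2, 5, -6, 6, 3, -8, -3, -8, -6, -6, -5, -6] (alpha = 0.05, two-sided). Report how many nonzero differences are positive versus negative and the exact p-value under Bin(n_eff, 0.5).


Step 1: Discard zero differences. Original n = 14; n_eff = number of nonzero differences = 14.
Nonzero differences (with sign): +7, -6, +2, +5, -6, +6, +3, -8, -3, -8, -6, -6, -5, -6
Step 2: Count signs: positive = 5, negative = 9.
Step 3: Under H0: P(positive) = 0.5, so the number of positives S ~ Bin(14, 0.5).
Step 4: Two-sided exact p-value = sum of Bin(14,0.5) probabilities at or below the observed probability = 0.423950.
Step 5: alpha = 0.05. fail to reject H0.

n_eff = 14, pos = 5, neg = 9, p = 0.423950, fail to reject H0.


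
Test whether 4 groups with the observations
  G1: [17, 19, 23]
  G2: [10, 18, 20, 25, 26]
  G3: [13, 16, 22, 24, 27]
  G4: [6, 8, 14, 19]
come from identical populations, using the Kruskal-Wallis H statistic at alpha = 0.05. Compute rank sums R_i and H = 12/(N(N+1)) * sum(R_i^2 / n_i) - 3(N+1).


Step 1: Combine all N = 17 observations and assign midranks.
sorted (value, group, rank): (6,G4,1), (8,G4,2), (10,G2,3), (13,G3,4), (14,G4,5), (16,G3,6), (17,G1,7), (18,G2,8), (19,G1,9.5), (19,G4,9.5), (20,G2,11), (22,G3,12), (23,G1,13), (24,G3,14), (25,G2,15), (26,G2,16), (27,G3,17)
Step 2: Sum ranks within each group.
R_1 = 29.5 (n_1 = 3)
R_2 = 53 (n_2 = 5)
R_3 = 53 (n_3 = 5)
R_4 = 17.5 (n_4 = 4)
Step 3: H = 12/(N(N+1)) * sum(R_i^2/n_i) - 3(N+1)
     = 12/(17*18) * (29.5^2/3 + 53^2/5 + 53^2/5 + 17.5^2/4) - 3*18
     = 0.039216 * 1490.25 - 54
     = 4.441013.
Step 4: Ties present; correction factor C = 1 - 6/(17^3 - 17) = 0.998775. Corrected H = 4.441013 / 0.998775 = 4.446462.
Step 5: Under H0, H ~ chi^2(3); p-value = 0.217116.
Step 6: alpha = 0.05. fail to reject H0.

H = 4.4465, df = 3, p = 0.217116, fail to reject H0.


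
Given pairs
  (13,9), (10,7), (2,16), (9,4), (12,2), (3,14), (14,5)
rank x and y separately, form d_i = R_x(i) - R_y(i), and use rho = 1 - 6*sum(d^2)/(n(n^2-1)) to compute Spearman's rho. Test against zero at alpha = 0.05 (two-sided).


Step 1: Rank x and y separately (midranks; no ties here).
rank(x): 13->6, 10->4, 2->1, 9->3, 12->5, 3->2, 14->7
rank(y): 9->5, 7->4, 16->7, 4->2, 2->1, 14->6, 5->3
Step 2: d_i = R_x(i) - R_y(i); compute d_i^2.
  (6-5)^2=1, (4-4)^2=0, (1-7)^2=36, (3-2)^2=1, (5-1)^2=16, (2-6)^2=16, (7-3)^2=16
sum(d^2) = 86.
Step 3: rho = 1 - 6*86 / (7*(7^2 - 1)) = 1 - 516/336 = -0.535714.
Step 4: Under H0, t = rho * sqrt((n-2)/(1-rho^2)) = -1.4186 ~ t(5).
Step 5: Two-sided p-value from the t-distribution with 5 df = 0.215217.
Step 6: alpha = 0.05. fail to reject H0.

rho = -0.5357, p = 0.215217, fail to reject H0 at alpha = 0.05.


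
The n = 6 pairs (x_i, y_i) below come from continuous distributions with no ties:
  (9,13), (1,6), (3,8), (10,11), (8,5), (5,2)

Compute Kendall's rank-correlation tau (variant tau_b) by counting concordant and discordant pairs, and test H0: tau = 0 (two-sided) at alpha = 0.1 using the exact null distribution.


Step 1: Enumerate the 15 unordered pairs (i,j) with i<j and classify each by sign(x_j-x_i) * sign(y_j-y_i).
  (1,2):dx=-8,dy=-7->C; (1,3):dx=-6,dy=-5->C; (1,4):dx=+1,dy=-2->D; (1,5):dx=-1,dy=-8->C
  (1,6):dx=-4,dy=-11->C; (2,3):dx=+2,dy=+2->C; (2,4):dx=+9,dy=+5->C; (2,5):dx=+7,dy=-1->D
  (2,6):dx=+4,dy=-4->D; (3,4):dx=+7,dy=+3->C; (3,5):dx=+5,dy=-3->D; (3,6):dx=+2,dy=-6->D
  (4,5):dx=-2,dy=-6->C; (4,6):dx=-5,dy=-9->C; (5,6):dx=-3,dy=-3->C
Step 2: C = 10, D = 5, total pairs = 15.
Step 3: tau = (C - D)/(n(n-1)/2) = (10 - 5)/15 = 0.333333.
Step 4: Exact two-sided p-value (enumerate n! = 720 permutations of y under H0): p = 0.469444.
Step 5: alpha = 0.1. fail to reject H0.

tau_b = 0.3333 (C=10, D=5), p = 0.469444, fail to reject H0.


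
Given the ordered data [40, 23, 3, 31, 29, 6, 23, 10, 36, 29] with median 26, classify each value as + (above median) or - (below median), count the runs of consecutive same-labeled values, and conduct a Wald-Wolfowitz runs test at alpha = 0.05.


Step 1: Compute median = 26; label A = above, B = below.
Labels in order: ABBAABBBAA  (n_A = 5, n_B = 5)
Step 2: Count runs R = 5.
Step 3: Under H0 (random ordering), E[R] = 2*n_A*n_B/(n_A+n_B) + 1 = 2*5*5/10 + 1 = 6.0000.
        Var[R] = 2*n_A*n_B*(2*n_A*n_B - n_A - n_B) / ((n_A+n_B)^2 * (n_A+n_B-1)) = 2000/900 = 2.2222.
        SD[R] = 1.4907.
Step 4: Continuity-corrected z = (R + 0.5 - E[R]) / SD[R] = (5 + 0.5 - 6.0000) / 1.4907 = -0.3354.
Step 5: Two-sided p-value via normal approximation = 2*(1 - Phi(|z|)) = 0.737316.
Step 6: alpha = 0.05. fail to reject H0.

R = 5, z = -0.3354, p = 0.737316, fail to reject H0.


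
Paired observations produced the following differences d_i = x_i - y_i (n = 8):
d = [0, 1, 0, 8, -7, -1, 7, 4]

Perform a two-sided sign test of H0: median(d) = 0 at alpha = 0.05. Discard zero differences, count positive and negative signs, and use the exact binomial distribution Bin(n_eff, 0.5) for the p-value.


Step 1: Discard zero differences. Original n = 8; n_eff = number of nonzero differences = 6.
Nonzero differences (with sign): +1, +8, -7, -1, +7, +4
Step 2: Count signs: positive = 4, negative = 2.
Step 3: Under H0: P(positive) = 0.5, so the number of positives S ~ Bin(6, 0.5).
Step 4: Two-sided exact p-value = sum of Bin(6,0.5) probabilities at or below the observed probability = 0.687500.
Step 5: alpha = 0.05. fail to reject H0.

n_eff = 6, pos = 4, neg = 2, p = 0.687500, fail to reject H0.


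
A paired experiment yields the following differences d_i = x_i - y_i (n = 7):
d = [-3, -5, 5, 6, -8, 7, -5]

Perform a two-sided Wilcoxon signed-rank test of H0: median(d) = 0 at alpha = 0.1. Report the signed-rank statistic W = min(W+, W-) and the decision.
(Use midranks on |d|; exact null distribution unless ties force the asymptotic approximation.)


Step 1: Drop any zero differences (none here) and take |d_i|.
|d| = [3, 5, 5, 6, 8, 7, 5]
Step 2: Midrank |d_i| (ties get averaged ranks).
ranks: |3|->1, |5|->3, |5|->3, |6|->5, |8|->7, |7|->6, |5|->3
Step 3: Attach original signs; sum ranks with positive sign and with negative sign.
W+ = 3 + 5 + 6 = 14
W- = 1 + 3 + 7 + 3 = 14
(Check: W+ + W- = 28 should equal n(n+1)/2 = 28.)
Step 4: Test statistic W = min(W+, W-) = 14.
Step 5: Ties in |d|, so use the tie-corrected normal approximation.
        E[W] = n(n+1)/4 = 7*8/4 = 14.
        Tie groups: |d|=5 (t=3); sum(t^3 - t) = 24.
        Var[W] = n(n+1)(2n+1)/24 - sum(t^3-t)/48 = 840/24 - 24/48 = 34.5.
        z = (W - E[W]) / sqrt(Var[W]) = (14 - 14) / 5.8737 = 0.0000.
        Two-sided p = 2*Phi(z) = 1.000000.
Step 6: alpha = 0.1. fail to reject H0.

W+ = 14, W- = 14, W = min = 14, p = 1.000000, fail to reject H0.


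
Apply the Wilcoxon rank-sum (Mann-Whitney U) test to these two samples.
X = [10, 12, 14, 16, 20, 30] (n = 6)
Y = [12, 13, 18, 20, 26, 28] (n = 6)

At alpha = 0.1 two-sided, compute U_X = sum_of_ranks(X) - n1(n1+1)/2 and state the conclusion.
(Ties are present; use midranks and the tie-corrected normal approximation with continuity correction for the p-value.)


Step 1: Combine and sort all 12 observations; assign midranks.
sorted (value, group): (10,X), (12,X), (12,Y), (13,Y), (14,X), (16,X), (18,Y), (20,X), (20,Y), (26,Y), (28,Y), (30,X)
ranks: 10->1, 12->2.5, 12->2.5, 13->4, 14->5, 16->6, 18->7, 20->8.5, 20->8.5, 26->10, 28->11, 30->12
Step 2: Rank sum for X: R1 = 1 + 2.5 + 5 + 6 + 8.5 + 12 = 35.
Step 3: U_X = R1 - n1(n1+1)/2 = 35 - 6*7/2 = 35 - 21 = 14.
       U_Y = n1*n2 - U_X = 36 - 14 = 22.
Step 4: Ties are present, so use the tie-corrected normal approximation (with continuity correction) for the p-value.
Step 5: p-value = 0.573831; compare to alpha = 0.1. fail to reject H0.

U_X = 14, p = 0.573831, fail to reject H0 at alpha = 0.1.


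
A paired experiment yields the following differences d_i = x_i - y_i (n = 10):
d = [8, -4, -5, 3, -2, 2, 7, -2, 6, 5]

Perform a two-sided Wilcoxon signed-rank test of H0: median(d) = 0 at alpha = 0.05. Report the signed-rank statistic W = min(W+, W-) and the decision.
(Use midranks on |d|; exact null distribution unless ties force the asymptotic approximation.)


Step 1: Drop any zero differences (none here) and take |d_i|.
|d| = [8, 4, 5, 3, 2, 2, 7, 2, 6, 5]
Step 2: Midrank |d_i| (ties get averaged ranks).
ranks: |8|->10, |4|->5, |5|->6.5, |3|->4, |2|->2, |2|->2, |7|->9, |2|->2, |6|->8, |5|->6.5
Step 3: Attach original signs; sum ranks with positive sign and with negative sign.
W+ = 10 + 4 + 2 + 9 + 8 + 6.5 = 39.5
W- = 5 + 6.5 + 2 + 2 = 15.5
(Check: W+ + W- = 55 should equal n(n+1)/2 = 55.)
Step 4: Test statistic W = min(W+, W-) = 15.5.
Step 5: Ties in |d|, so use the tie-corrected normal approximation.
        E[W] = n(n+1)/4 = 10*11/4 = 27.5.
        Tie groups: |d|=2 (t=3), |d|=5 (t=2); sum(t^3 - t) = 30.
        Var[W] = n(n+1)(2n+1)/24 - sum(t^3-t)/48 = 2310/24 - 30/48 = 95.625.
        z = (W - E[W]) / sqrt(Var[W]) = (15.5 - 27.5) / 9.7788 = -1.2271.
        Two-sided p = 2*Phi(z) = 0.219768.
Step 6: alpha = 0.05. fail to reject H0.

W+ = 39.5, W- = 15.5, W = min = 15.5, p = 0.219768, fail to reject H0.


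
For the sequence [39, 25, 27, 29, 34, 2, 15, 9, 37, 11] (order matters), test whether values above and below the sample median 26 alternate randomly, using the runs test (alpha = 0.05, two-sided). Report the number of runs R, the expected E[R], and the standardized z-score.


Step 1: Compute median = 26; label A = above, B = below.
Labels in order: ABAAABBBAB  (n_A = 5, n_B = 5)
Step 2: Count runs R = 6.
Step 3: Under H0 (random ordering), E[R] = 2*n_A*n_B/(n_A+n_B) + 1 = 2*5*5/10 + 1 = 6.0000.
        Var[R] = 2*n_A*n_B*(2*n_A*n_B - n_A - n_B) / ((n_A+n_B)^2 * (n_A+n_B-1)) = 2000/900 = 2.2222.
        SD[R] = 1.4907.
Step 4: R = E[R], so z = 0 with no continuity correction.
Step 5: Two-sided p-value via normal approximation = 2*(1 - Phi(|z|)) = 1.000000.
Step 6: alpha = 0.05. fail to reject H0.

R = 6, z = 0.0000, p = 1.000000, fail to reject H0.


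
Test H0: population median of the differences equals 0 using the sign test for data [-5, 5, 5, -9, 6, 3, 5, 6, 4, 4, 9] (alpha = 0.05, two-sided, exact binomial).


Step 1: Discard zero differences. Original n = 11; n_eff = number of nonzero differences = 11.
Nonzero differences (with sign): -5, +5, +5, -9, +6, +3, +5, +6, +4, +4, +9
Step 2: Count signs: positive = 9, negative = 2.
Step 3: Under H0: P(positive) = 0.5, so the number of positives S ~ Bin(11, 0.5).
Step 4: Two-sided exact p-value = sum of Bin(11,0.5) probabilities at or below the observed probability = 0.065430.
Step 5: alpha = 0.05. fail to reject H0.

n_eff = 11, pos = 9, neg = 2, p = 0.065430, fail to reject H0.


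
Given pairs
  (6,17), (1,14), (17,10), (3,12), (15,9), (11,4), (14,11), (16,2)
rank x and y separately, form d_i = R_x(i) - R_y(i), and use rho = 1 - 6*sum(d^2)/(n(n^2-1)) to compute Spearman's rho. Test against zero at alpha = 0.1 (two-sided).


Step 1: Rank x and y separately (midranks; no ties here).
rank(x): 6->3, 1->1, 17->8, 3->2, 15->6, 11->4, 14->5, 16->7
rank(y): 17->8, 14->7, 10->4, 12->6, 9->3, 4->2, 11->5, 2->1
Step 2: d_i = R_x(i) - R_y(i); compute d_i^2.
  (3-8)^2=25, (1-7)^2=36, (8-4)^2=16, (2-6)^2=16, (6-3)^2=9, (4-2)^2=4, (5-5)^2=0, (7-1)^2=36
sum(d^2) = 142.
Step 3: rho = 1 - 6*142 / (8*(8^2 - 1)) = 1 - 852/504 = -0.690476.
Step 4: Under H0, t = rho * sqrt((n-2)/(1-rho^2)) = -2.3382 ~ t(6).
Step 5: Two-sided p-value from the t-distribution with 6 df = 0.057990.
Step 6: alpha = 0.1. reject H0.

rho = -0.6905, p = 0.057990, reject H0 at alpha = 0.1.


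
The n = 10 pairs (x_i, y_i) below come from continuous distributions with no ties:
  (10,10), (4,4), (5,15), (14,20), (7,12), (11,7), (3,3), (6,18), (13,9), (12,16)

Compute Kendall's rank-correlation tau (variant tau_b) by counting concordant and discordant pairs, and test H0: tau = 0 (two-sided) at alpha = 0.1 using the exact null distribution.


Step 1: Enumerate the 45 unordered pairs (i,j) with i<j and classify each by sign(x_j-x_i) * sign(y_j-y_i).
  (1,2):dx=-6,dy=-6->C; (1,3):dx=-5,dy=+5->D; (1,4):dx=+4,dy=+10->C; (1,5):dx=-3,dy=+2->D
  (1,6):dx=+1,dy=-3->D; (1,7):dx=-7,dy=-7->C; (1,8):dx=-4,dy=+8->D; (1,9):dx=+3,dy=-1->D
  (1,10):dx=+2,dy=+6->C; (2,3):dx=+1,dy=+11->C; (2,4):dx=+10,dy=+16->C; (2,5):dx=+3,dy=+8->C
  (2,6):dx=+7,dy=+3->C; (2,7):dx=-1,dy=-1->C; (2,8):dx=+2,dy=+14->C; (2,9):dx=+9,dy=+5->C
  (2,10):dx=+8,dy=+12->C; (3,4):dx=+9,dy=+5->C; (3,5):dx=+2,dy=-3->D; (3,6):dx=+6,dy=-8->D
  (3,7):dx=-2,dy=-12->C; (3,8):dx=+1,dy=+3->C; (3,9):dx=+8,dy=-6->D; (3,10):dx=+7,dy=+1->C
  (4,5):dx=-7,dy=-8->C; (4,6):dx=-3,dy=-13->C; (4,7):dx=-11,dy=-17->C; (4,8):dx=-8,dy=-2->C
  (4,9):dx=-1,dy=-11->C; (4,10):dx=-2,dy=-4->C; (5,6):dx=+4,dy=-5->D; (5,7):dx=-4,dy=-9->C
  (5,8):dx=-1,dy=+6->D; (5,9):dx=+6,dy=-3->D; (5,10):dx=+5,dy=+4->C; (6,7):dx=-8,dy=-4->C
  (6,8):dx=-5,dy=+11->D; (6,9):dx=+2,dy=+2->C; (6,10):dx=+1,dy=+9->C; (7,8):dx=+3,dy=+15->C
  (7,9):dx=+10,dy=+6->C; (7,10):dx=+9,dy=+13->C; (8,9):dx=+7,dy=-9->D; (8,10):dx=+6,dy=-2->D
  (9,10):dx=-1,dy=+7->D
Step 2: C = 30, D = 15, total pairs = 45.
Step 3: tau = (C - D)/(n(n-1)/2) = (30 - 15)/45 = 0.333333.
Step 4: Exact two-sided p-value (enumerate n! = 3628800 permutations of y under H0): p = 0.216373.
Step 5: alpha = 0.1. fail to reject H0.

tau_b = 0.3333 (C=30, D=15), p = 0.216373, fail to reject H0.


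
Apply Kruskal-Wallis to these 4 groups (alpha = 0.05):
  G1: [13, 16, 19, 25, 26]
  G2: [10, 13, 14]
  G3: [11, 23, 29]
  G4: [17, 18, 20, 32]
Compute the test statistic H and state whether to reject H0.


Step 1: Combine all N = 15 observations and assign midranks.
sorted (value, group, rank): (10,G2,1), (11,G3,2), (13,G1,3.5), (13,G2,3.5), (14,G2,5), (16,G1,6), (17,G4,7), (18,G4,8), (19,G1,9), (20,G4,10), (23,G3,11), (25,G1,12), (26,G1,13), (29,G3,14), (32,G4,15)
Step 2: Sum ranks within each group.
R_1 = 43.5 (n_1 = 5)
R_2 = 9.5 (n_2 = 3)
R_3 = 27 (n_3 = 3)
R_4 = 40 (n_4 = 4)
Step 3: H = 12/(N(N+1)) * sum(R_i^2/n_i) - 3(N+1)
     = 12/(15*16) * (43.5^2/5 + 9.5^2/3 + 27^2/3 + 40^2/4) - 3*16
     = 0.050000 * 1051.53 - 48
     = 4.576667.
Step 4: Ties present; correction factor C = 1 - 6/(15^3 - 15) = 0.998214. Corrected H = 4.576667 / 0.998214 = 4.584854.
Step 5: Under H0, H ~ chi^2(3); p-value = 0.204845.
Step 6: alpha = 0.05. fail to reject H0.

H = 4.5849, df = 3, p = 0.204845, fail to reject H0.


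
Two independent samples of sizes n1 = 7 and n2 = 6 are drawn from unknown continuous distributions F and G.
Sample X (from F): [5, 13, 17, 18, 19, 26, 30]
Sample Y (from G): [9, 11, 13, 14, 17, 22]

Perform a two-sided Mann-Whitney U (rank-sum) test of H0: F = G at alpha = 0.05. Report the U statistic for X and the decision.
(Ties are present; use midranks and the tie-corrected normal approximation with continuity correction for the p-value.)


Step 1: Combine and sort all 13 observations; assign midranks.
sorted (value, group): (5,X), (9,Y), (11,Y), (13,X), (13,Y), (14,Y), (17,X), (17,Y), (18,X), (19,X), (22,Y), (26,X), (30,X)
ranks: 5->1, 9->2, 11->3, 13->4.5, 13->4.5, 14->6, 17->7.5, 17->7.5, 18->9, 19->10, 22->11, 26->12, 30->13
Step 2: Rank sum for X: R1 = 1 + 4.5 + 7.5 + 9 + 10 + 12 + 13 = 57.
Step 3: U_X = R1 - n1(n1+1)/2 = 57 - 7*8/2 = 57 - 28 = 29.
       U_Y = n1*n2 - U_X = 42 - 29 = 13.
Step 4: Ties are present, so use the tie-corrected normal approximation (with continuity correction) for the p-value.
Step 5: p-value = 0.282651; compare to alpha = 0.05. fail to reject H0.

U_X = 29, p = 0.282651, fail to reject H0 at alpha = 0.05.


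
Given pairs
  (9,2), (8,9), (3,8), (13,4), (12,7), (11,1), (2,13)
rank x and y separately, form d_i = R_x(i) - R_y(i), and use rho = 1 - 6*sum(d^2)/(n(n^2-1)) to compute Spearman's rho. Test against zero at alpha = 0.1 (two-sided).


Step 1: Rank x and y separately (midranks; no ties here).
rank(x): 9->4, 8->3, 3->2, 13->7, 12->6, 11->5, 2->1
rank(y): 2->2, 9->6, 8->5, 4->3, 7->4, 1->1, 13->7
Step 2: d_i = R_x(i) - R_y(i); compute d_i^2.
  (4-2)^2=4, (3-6)^2=9, (2-5)^2=9, (7-3)^2=16, (6-4)^2=4, (5-1)^2=16, (1-7)^2=36
sum(d^2) = 94.
Step 3: rho = 1 - 6*94 / (7*(7^2 - 1)) = 1 - 564/336 = -0.678571.
Step 4: Under H0, t = rho * sqrt((n-2)/(1-rho^2)) = -2.0657 ~ t(5).
Step 5: Two-sided p-value from the t-distribution with 5 df = 0.093750.
Step 6: alpha = 0.1. reject H0.

rho = -0.6786, p = 0.093750, reject H0 at alpha = 0.1.


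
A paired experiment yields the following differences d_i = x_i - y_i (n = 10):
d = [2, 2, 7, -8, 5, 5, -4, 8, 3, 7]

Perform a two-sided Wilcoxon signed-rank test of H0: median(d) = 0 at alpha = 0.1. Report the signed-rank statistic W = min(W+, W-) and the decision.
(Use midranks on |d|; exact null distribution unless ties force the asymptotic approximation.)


Step 1: Drop any zero differences (none here) and take |d_i|.
|d| = [2, 2, 7, 8, 5, 5, 4, 8, 3, 7]
Step 2: Midrank |d_i| (ties get averaged ranks).
ranks: |2|->1.5, |2|->1.5, |7|->7.5, |8|->9.5, |5|->5.5, |5|->5.5, |4|->4, |8|->9.5, |3|->3, |7|->7.5
Step 3: Attach original signs; sum ranks with positive sign and with negative sign.
W+ = 1.5 + 1.5 + 7.5 + 5.5 + 5.5 + 9.5 + 3 + 7.5 = 41.5
W- = 9.5 + 4 = 13.5
(Check: W+ + W- = 55 should equal n(n+1)/2 = 55.)
Step 4: Test statistic W = min(W+, W-) = 13.5.
Step 5: Ties in |d|, so use the tie-corrected normal approximation.
        E[W] = n(n+1)/4 = 10*11/4 = 27.5.
        Tie groups: |d|=2 (t=2), |d|=5 (t=2), |d|=7 (t=2), |d|=8 (t=2); sum(t^3 - t) = 24.
        Var[W] = n(n+1)(2n+1)/24 - sum(t^3-t)/48 = 2310/24 - 24/48 = 95.75.
        z = (W - E[W]) / sqrt(Var[W]) = (13.5 - 27.5) / 9.7852 = -1.4307.
        Two-sided p = 2*Phi(z) = 0.152507.
Step 6: alpha = 0.1. fail to reject H0.

W+ = 41.5, W- = 13.5, W = min = 13.5, p = 0.152507, fail to reject H0.


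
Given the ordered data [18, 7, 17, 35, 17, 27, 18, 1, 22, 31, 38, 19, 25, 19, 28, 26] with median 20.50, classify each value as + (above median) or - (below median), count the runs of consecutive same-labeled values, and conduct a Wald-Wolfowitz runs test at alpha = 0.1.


Step 1: Compute median = 20.50; label A = above, B = below.
Labels in order: BBBABABBAAABABAA  (n_A = 8, n_B = 8)
Step 2: Count runs R = 10.
Step 3: Under H0 (random ordering), E[R] = 2*n_A*n_B/(n_A+n_B) + 1 = 2*8*8/16 + 1 = 9.0000.
        Var[R] = 2*n_A*n_B*(2*n_A*n_B - n_A - n_B) / ((n_A+n_B)^2 * (n_A+n_B-1)) = 14336/3840 = 3.7333.
        SD[R] = 1.9322.
Step 4: Continuity-corrected z = (R - 0.5 - E[R]) / SD[R] = (10 - 0.5 - 9.0000) / 1.9322 = 0.2588.
Step 5: Two-sided p-value via normal approximation = 2*(1 - Phi(|z|)) = 0.795809.
Step 6: alpha = 0.1. fail to reject H0.

R = 10, z = 0.2588, p = 0.795809, fail to reject H0.


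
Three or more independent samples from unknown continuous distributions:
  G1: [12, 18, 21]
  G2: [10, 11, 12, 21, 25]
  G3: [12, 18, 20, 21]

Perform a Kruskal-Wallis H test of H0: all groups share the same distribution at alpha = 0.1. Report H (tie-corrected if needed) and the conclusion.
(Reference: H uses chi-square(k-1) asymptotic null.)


Step 1: Combine all N = 12 observations and assign midranks.
sorted (value, group, rank): (10,G2,1), (11,G2,2), (12,G1,4), (12,G2,4), (12,G3,4), (18,G1,6.5), (18,G3,6.5), (20,G3,8), (21,G1,10), (21,G2,10), (21,G3,10), (25,G2,12)
Step 2: Sum ranks within each group.
R_1 = 20.5 (n_1 = 3)
R_2 = 29 (n_2 = 5)
R_3 = 28.5 (n_3 = 4)
Step 3: H = 12/(N(N+1)) * sum(R_i^2/n_i) - 3(N+1)
     = 12/(12*13) * (20.5^2/3 + 29^2/5 + 28.5^2/4) - 3*13
     = 0.076923 * 511.346 - 39
     = 0.334295.
Step 4: Ties present; correction factor C = 1 - 54/(12^3 - 12) = 0.968531. Corrected H = 0.334295 / 0.968531 = 0.345156.
Step 5: Under H0, H ~ chi^2(2); p-value = 0.841492.
Step 6: alpha = 0.1. fail to reject H0.

H = 0.3452, df = 2, p = 0.841492, fail to reject H0.


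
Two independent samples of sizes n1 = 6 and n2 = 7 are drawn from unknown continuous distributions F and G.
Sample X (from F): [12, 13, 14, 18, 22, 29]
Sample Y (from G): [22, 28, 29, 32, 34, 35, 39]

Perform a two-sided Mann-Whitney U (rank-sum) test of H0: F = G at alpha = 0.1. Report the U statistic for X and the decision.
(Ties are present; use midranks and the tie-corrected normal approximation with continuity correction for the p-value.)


Step 1: Combine and sort all 13 observations; assign midranks.
sorted (value, group): (12,X), (13,X), (14,X), (18,X), (22,X), (22,Y), (28,Y), (29,X), (29,Y), (32,Y), (34,Y), (35,Y), (39,Y)
ranks: 12->1, 13->2, 14->3, 18->4, 22->5.5, 22->5.5, 28->7, 29->8.5, 29->8.5, 32->10, 34->11, 35->12, 39->13
Step 2: Rank sum for X: R1 = 1 + 2 + 3 + 4 + 5.5 + 8.5 = 24.
Step 3: U_X = R1 - n1(n1+1)/2 = 24 - 6*7/2 = 24 - 21 = 3.
       U_Y = n1*n2 - U_X = 42 - 3 = 39.
Step 4: Ties are present, so use the tie-corrected normal approximation (with continuity correction) for the p-value.
Step 5: p-value = 0.012180; compare to alpha = 0.1. reject H0.

U_X = 3, p = 0.012180, reject H0 at alpha = 0.1.


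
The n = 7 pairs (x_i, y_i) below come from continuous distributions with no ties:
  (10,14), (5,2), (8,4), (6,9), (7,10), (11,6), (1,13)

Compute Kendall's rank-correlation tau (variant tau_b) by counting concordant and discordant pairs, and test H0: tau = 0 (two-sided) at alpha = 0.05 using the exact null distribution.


Step 1: Enumerate the 21 unordered pairs (i,j) with i<j and classify each by sign(x_j-x_i) * sign(y_j-y_i).
  (1,2):dx=-5,dy=-12->C; (1,3):dx=-2,dy=-10->C; (1,4):dx=-4,dy=-5->C; (1,5):dx=-3,dy=-4->C
  (1,6):dx=+1,dy=-8->D; (1,7):dx=-9,dy=-1->C; (2,3):dx=+3,dy=+2->C; (2,4):dx=+1,dy=+7->C
  (2,5):dx=+2,dy=+8->C; (2,6):dx=+6,dy=+4->C; (2,7):dx=-4,dy=+11->D; (3,4):dx=-2,dy=+5->D
  (3,5):dx=-1,dy=+6->D; (3,6):dx=+3,dy=+2->C; (3,7):dx=-7,dy=+9->D; (4,5):dx=+1,dy=+1->C
  (4,6):dx=+5,dy=-3->D; (4,7):dx=-5,dy=+4->D; (5,6):dx=+4,dy=-4->D; (5,7):dx=-6,dy=+3->D
  (6,7):dx=-10,dy=+7->D
Step 2: C = 11, D = 10, total pairs = 21.
Step 3: tau = (C - D)/(n(n-1)/2) = (11 - 10)/21 = 0.047619.
Step 4: Exact two-sided p-value (enumerate n! = 5040 permutations of y under H0): p = 1.000000.
Step 5: alpha = 0.05. fail to reject H0.

tau_b = 0.0476 (C=11, D=10), p = 1.000000, fail to reject H0.


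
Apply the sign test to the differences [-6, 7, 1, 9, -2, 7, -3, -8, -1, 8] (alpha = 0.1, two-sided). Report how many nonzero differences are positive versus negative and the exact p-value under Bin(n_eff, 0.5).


Step 1: Discard zero differences. Original n = 10; n_eff = number of nonzero differences = 10.
Nonzero differences (with sign): -6, +7, +1, +9, -2, +7, -3, -8, -1, +8
Step 2: Count signs: positive = 5, negative = 5.
Step 3: Under H0: P(positive) = 0.5, so the number of positives S ~ Bin(10, 0.5).
Step 4: Two-sided exact p-value = sum of Bin(10,0.5) probabilities at or below the observed probability = 1.000000.
Step 5: alpha = 0.1. fail to reject H0.

n_eff = 10, pos = 5, neg = 5, p = 1.000000, fail to reject H0.


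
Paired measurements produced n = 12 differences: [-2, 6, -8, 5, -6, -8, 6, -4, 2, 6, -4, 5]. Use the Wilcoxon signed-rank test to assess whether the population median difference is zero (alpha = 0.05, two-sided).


Step 1: Drop any zero differences (none here) and take |d_i|.
|d| = [2, 6, 8, 5, 6, 8, 6, 4, 2, 6, 4, 5]
Step 2: Midrank |d_i| (ties get averaged ranks).
ranks: |2|->1.5, |6|->8.5, |8|->11.5, |5|->5.5, |6|->8.5, |8|->11.5, |6|->8.5, |4|->3.5, |2|->1.5, |6|->8.5, |4|->3.5, |5|->5.5
Step 3: Attach original signs; sum ranks with positive sign and with negative sign.
W+ = 8.5 + 5.5 + 8.5 + 1.5 + 8.5 + 5.5 = 38
W- = 1.5 + 11.5 + 8.5 + 11.5 + 3.5 + 3.5 = 40
(Check: W+ + W- = 78 should equal n(n+1)/2 = 78.)
Step 4: Test statistic W = min(W+, W-) = 38.
Step 5: Ties in |d|, so use the tie-corrected normal approximation.
        E[W] = n(n+1)/4 = 12*13/4 = 39.
        Tie groups: |d|=2 (t=2), |d|=4 (t=2), |d|=5 (t=2), |d|=6 (t=4), |d|=8 (t=2); sum(t^3 - t) = 84.
        Var[W] = n(n+1)(2n+1)/24 - sum(t^3-t)/48 = 3900/24 - 84/48 = 160.75.
        z = (W - E[W]) / sqrt(Var[W]) = (38 - 39) / 12.6787 = -0.0789.
        Two-sided p = 2*Phi(z) = 0.937134.
Step 6: alpha = 0.05. fail to reject H0.

W+ = 38, W- = 40, W = min = 38, p = 0.937134, fail to reject H0.


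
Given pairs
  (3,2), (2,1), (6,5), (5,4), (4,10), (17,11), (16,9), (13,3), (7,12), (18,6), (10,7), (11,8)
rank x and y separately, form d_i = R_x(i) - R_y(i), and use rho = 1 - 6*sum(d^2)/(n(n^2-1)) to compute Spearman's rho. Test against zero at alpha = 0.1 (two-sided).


Step 1: Rank x and y separately (midranks; no ties here).
rank(x): 3->2, 2->1, 6->5, 5->4, 4->3, 17->11, 16->10, 13->9, 7->6, 18->12, 10->7, 11->8
rank(y): 2->2, 1->1, 5->5, 4->4, 10->10, 11->11, 9->9, 3->3, 12->12, 6->6, 7->7, 8->8
Step 2: d_i = R_x(i) - R_y(i); compute d_i^2.
  (2-2)^2=0, (1-1)^2=0, (5-5)^2=0, (4-4)^2=0, (3-10)^2=49, (11-11)^2=0, (10-9)^2=1, (9-3)^2=36, (6-12)^2=36, (12-6)^2=36, (7-7)^2=0, (8-8)^2=0
sum(d^2) = 158.
Step 3: rho = 1 - 6*158 / (12*(12^2 - 1)) = 1 - 948/1716 = 0.447552.
Step 4: Under H0, t = rho * sqrt((n-2)/(1-rho^2)) = 1.5826 ~ t(10).
Step 5: Two-sided p-value from the t-distribution with 10 df = 0.144586.
Step 6: alpha = 0.1. fail to reject H0.

rho = 0.4476, p = 0.144586, fail to reject H0 at alpha = 0.1.


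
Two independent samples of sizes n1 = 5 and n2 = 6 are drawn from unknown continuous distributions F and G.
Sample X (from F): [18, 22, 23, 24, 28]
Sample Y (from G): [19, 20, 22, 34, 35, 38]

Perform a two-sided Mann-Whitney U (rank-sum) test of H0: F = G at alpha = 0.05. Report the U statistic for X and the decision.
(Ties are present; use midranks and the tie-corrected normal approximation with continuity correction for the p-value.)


Step 1: Combine and sort all 11 observations; assign midranks.
sorted (value, group): (18,X), (19,Y), (20,Y), (22,X), (22,Y), (23,X), (24,X), (28,X), (34,Y), (35,Y), (38,Y)
ranks: 18->1, 19->2, 20->3, 22->4.5, 22->4.5, 23->6, 24->7, 28->8, 34->9, 35->10, 38->11
Step 2: Rank sum for X: R1 = 1 + 4.5 + 6 + 7 + 8 = 26.5.
Step 3: U_X = R1 - n1(n1+1)/2 = 26.5 - 5*6/2 = 26.5 - 15 = 11.5.
       U_Y = n1*n2 - U_X = 30 - 11.5 = 18.5.
Step 4: Ties are present, so use the tie-corrected normal approximation (with continuity correction) for the p-value.
Step 5: p-value = 0.583025; compare to alpha = 0.05. fail to reject H0.

U_X = 11.5, p = 0.583025, fail to reject H0 at alpha = 0.05.


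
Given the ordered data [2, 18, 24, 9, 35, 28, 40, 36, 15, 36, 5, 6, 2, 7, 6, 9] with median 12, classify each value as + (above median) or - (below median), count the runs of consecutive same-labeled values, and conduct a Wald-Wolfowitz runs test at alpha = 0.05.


Step 1: Compute median = 12; label A = above, B = below.
Labels in order: BAABAAAAAABBBBBB  (n_A = 8, n_B = 8)
Step 2: Count runs R = 5.
Step 3: Under H0 (random ordering), E[R] = 2*n_A*n_B/(n_A+n_B) + 1 = 2*8*8/16 + 1 = 9.0000.
        Var[R] = 2*n_A*n_B*(2*n_A*n_B - n_A - n_B) / ((n_A+n_B)^2 * (n_A+n_B-1)) = 14336/3840 = 3.7333.
        SD[R] = 1.9322.
Step 4: Continuity-corrected z = (R + 0.5 - E[R]) / SD[R] = (5 + 0.5 - 9.0000) / 1.9322 = -1.8114.
Step 5: Two-sided p-value via normal approximation = 2*(1 - Phi(|z|)) = 0.070076.
Step 6: alpha = 0.05. fail to reject H0.

R = 5, z = -1.8114, p = 0.070076, fail to reject H0.
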